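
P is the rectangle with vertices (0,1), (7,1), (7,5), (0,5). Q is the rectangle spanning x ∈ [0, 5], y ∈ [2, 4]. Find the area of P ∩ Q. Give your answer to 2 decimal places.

10.00

|P∩Q|: x∈[0,5], y∈[2,4] → 5·2 = 10.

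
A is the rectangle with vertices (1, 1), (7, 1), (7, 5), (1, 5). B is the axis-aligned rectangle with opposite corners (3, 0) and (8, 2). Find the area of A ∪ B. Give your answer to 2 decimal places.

30.00

By inclusion–exclusion:
Individual areas: |A| = 24, |B| = 10.
|A∩B|: x∈[3,7], y∈[1,2] → 4·1 = 4.
|A ∪ B| = 34 − 4 = 30.00.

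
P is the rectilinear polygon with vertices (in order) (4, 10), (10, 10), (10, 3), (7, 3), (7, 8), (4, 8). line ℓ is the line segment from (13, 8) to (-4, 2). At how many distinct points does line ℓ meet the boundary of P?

2

The segment meets the boundary at (7,5.882), (10,6.941).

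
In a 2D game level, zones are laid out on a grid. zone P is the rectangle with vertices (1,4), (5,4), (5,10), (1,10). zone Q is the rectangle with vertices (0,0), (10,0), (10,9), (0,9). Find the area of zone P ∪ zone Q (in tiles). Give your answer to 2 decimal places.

94.00

By inclusion–exclusion:
Individual areas: |zone P| = 24, |zone Q| = 90.
|zone P∩zone Q|: x∈[1,5], y∈[4,9] → 4·5 = 20.
|zone P ∪ zone Q| = 114 − 20 = 94.00.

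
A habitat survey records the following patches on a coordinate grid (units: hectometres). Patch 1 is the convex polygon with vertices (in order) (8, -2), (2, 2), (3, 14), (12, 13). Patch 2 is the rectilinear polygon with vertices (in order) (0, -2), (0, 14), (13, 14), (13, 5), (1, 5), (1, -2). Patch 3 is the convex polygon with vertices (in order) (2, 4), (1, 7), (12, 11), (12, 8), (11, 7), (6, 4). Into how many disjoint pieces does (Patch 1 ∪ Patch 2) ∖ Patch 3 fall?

1

(Patch 1 ∪ Patch 2) ∖ Patch 3 is a single connected region.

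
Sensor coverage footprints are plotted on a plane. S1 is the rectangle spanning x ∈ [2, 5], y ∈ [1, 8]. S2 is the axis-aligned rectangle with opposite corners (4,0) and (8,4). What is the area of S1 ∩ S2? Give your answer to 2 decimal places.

3.00

|S1∩S2|: x∈[4,5], y∈[1,4] → 1·3 = 3.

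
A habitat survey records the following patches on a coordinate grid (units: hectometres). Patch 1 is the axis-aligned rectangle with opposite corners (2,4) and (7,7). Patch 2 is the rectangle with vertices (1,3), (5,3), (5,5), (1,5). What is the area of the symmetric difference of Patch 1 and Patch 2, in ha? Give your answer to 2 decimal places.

|Patch 1∩Patch 2|: x∈[2,5], y∈[4,5] → 3·1 = 3.
|Patch 1 △ Patch 2| = |Patch 1| + |Patch 2| − 2·|Patch 1∩Patch 2| = 15 + 8 − 6 = 17.00.

17.00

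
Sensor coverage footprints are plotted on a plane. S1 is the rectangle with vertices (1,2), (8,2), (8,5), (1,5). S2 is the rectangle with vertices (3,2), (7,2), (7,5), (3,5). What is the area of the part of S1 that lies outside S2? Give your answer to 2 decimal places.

9.00

|S1∩S2|: x∈[3,7], y∈[2,5] → 4·3 = 12.
|S1| = 21.
|S1 ∖ S2| = |S1| − |S1∩S2| = 21 − 12 = 9.00.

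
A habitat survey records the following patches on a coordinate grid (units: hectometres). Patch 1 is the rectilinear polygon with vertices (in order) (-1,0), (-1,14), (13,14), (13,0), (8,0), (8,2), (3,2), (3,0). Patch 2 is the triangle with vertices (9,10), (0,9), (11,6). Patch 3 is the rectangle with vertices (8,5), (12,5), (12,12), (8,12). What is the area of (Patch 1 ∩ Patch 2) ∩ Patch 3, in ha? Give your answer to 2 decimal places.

6.72

The region (Patch 1 ∩ Patch 2) ∩ Patch 3 is the polygon with vertices (8,6.818), (8,9.889), (9,10), (11,6).
By the shoelace formula its area is 6.72.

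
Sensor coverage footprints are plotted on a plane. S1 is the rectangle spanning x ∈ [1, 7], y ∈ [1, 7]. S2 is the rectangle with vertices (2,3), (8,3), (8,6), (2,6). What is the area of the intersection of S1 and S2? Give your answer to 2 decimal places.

15.00

|S1∩S2|: x∈[2,7], y∈[3,6] → 5·3 = 15.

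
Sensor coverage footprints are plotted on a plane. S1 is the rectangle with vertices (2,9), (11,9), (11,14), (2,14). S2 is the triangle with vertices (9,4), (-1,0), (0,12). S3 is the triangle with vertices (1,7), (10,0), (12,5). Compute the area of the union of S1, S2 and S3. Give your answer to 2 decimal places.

118.69

By inclusion–exclusion:
Individual areas: |S1| = 45, |S2| = 58, |S3| = 29.5.
|S1∩S2| = 0.8403.
|S1∩S3| = 0.
|S2∩S3| = 12.974.
|S1∩S2∩S3| = 0.
|S1 ∪ S2 ∪ S3| = 132.5 − 13.8143 + 0 = 118.69.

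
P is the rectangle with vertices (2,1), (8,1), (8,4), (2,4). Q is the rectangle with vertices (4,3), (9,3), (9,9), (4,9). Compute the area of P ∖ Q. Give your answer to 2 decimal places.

14.00

|P∩Q|: x∈[4,8], y∈[3,4] → 4·1 = 4.
|P| = 18.
|P ∖ Q| = |P| − |P∩Q| = 18 − 4 = 14.00.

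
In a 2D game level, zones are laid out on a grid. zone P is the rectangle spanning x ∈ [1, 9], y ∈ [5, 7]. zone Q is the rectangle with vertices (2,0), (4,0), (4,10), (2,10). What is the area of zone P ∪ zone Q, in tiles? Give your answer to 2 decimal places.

By inclusion–exclusion:
Individual areas: |zone P| = 16, |zone Q| = 20.
|zone P∩zone Q|: x∈[2,4], y∈[5,7] → 2·2 = 4.
|zone P ∪ zone Q| = 36 − 4 = 32.00.

32.00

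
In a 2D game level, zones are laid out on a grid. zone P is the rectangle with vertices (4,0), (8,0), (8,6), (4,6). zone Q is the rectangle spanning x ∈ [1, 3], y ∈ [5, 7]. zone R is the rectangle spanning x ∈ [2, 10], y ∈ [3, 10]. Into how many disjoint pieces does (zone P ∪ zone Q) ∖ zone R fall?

2

(zone P ∪ zone Q) ∖ zone R splits into 2 disjoint pieces (area 12, area 2).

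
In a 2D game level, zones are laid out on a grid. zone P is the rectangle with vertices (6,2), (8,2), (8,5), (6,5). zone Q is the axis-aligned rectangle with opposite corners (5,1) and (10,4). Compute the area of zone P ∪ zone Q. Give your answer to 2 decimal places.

17.00

By inclusion–exclusion:
Individual areas: |zone P| = 6, |zone Q| = 15.
|zone P∩zone Q|: x∈[6,8], y∈[2,4] → 2·2 = 4.
|zone P ∪ zone Q| = 21 − 4 = 17.00.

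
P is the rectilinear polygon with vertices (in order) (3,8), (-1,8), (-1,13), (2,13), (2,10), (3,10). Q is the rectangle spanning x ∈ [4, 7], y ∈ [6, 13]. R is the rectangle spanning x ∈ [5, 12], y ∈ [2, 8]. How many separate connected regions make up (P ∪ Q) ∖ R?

(P ∪ Q) ∖ R splits into 2 disjoint pieces (area 17, area 17).

2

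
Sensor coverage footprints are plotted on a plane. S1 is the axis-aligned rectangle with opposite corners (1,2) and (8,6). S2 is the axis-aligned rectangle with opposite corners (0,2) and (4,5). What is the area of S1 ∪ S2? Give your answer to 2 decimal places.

By inclusion–exclusion:
Individual areas: |S1| = 28, |S2| = 12.
|S1∩S2|: x∈[1,4], y∈[2,5] → 3·3 = 9.
|S1 ∪ S2| = 40 − 9 = 31.00.

31.00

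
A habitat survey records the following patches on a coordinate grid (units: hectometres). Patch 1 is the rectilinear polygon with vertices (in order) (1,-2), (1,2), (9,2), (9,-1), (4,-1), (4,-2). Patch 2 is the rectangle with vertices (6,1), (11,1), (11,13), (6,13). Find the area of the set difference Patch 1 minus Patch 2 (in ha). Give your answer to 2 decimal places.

|Patch 1| = 27, |Patch 1∩Patch 2| = 3.
|Patch 1 ∖ Patch 2| = |Patch 1| − |Patch 1∩Patch 2| = 27 − 3 = 24.00.

24.00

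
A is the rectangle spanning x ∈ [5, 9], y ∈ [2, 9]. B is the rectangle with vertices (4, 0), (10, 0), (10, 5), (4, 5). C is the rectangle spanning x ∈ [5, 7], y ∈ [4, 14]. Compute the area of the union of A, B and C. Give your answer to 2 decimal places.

56.00

By inclusion–exclusion:
Individual areas: |A| = 28, |B| = 30, |C| = 20.
|A∩B|: x∈[5,9], y∈[2,5] → 4·3 = 12.
|A∩C|: x∈[5,7], y∈[4,9] → 2·5 = 10.
|B∩C|: x∈[5,7], y∈[4,5] → 2·1 = 2.
|A∩B∩C| = 2.
|A ∪ B ∪ C| = 78 − 24 + 2 = 56.00.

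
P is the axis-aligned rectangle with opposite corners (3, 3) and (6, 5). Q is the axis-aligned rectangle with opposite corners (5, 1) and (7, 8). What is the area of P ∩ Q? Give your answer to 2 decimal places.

|P∩Q|: x∈[5,6], y∈[3,5] → 1·2 = 2.

2.00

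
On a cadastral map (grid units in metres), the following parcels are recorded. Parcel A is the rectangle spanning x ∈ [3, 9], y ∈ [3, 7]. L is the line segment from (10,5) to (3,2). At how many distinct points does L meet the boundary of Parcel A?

2

The segment meets the boundary at (5.333,3), (9,4.571).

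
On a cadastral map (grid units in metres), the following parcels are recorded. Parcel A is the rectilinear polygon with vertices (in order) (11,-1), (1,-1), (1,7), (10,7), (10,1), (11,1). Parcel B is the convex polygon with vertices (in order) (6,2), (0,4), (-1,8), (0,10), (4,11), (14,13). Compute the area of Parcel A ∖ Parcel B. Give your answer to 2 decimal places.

44.08

|Parcel A| = 74, |Parcel A∩Parcel B| = 29.9242.
|Parcel A ∖ Parcel B| = |Parcel A| − |Parcel A∩Parcel B| = 74 − 29.9242 = 44.08.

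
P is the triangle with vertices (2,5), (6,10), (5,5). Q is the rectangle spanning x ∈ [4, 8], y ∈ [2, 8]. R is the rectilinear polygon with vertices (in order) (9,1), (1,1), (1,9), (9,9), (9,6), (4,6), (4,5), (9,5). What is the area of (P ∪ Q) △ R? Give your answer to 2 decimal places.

39.90

|P ∪ Q| = 27.7.
|(P ∪ Q) ∩ R| = 23.4.
|(P ∪ Q) △ R| = 27.7 + 59 − 46.8 = 39.90.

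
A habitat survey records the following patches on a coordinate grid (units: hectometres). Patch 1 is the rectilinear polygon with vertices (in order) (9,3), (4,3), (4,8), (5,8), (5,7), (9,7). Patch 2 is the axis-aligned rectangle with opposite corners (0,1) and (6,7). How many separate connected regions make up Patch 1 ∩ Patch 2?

1

Patch 1 ∩ Patch 2 is a single connected region.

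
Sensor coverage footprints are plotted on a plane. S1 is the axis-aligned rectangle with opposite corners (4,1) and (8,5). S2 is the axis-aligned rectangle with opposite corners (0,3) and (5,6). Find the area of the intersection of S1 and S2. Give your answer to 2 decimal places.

2.00

|S1∩S2|: x∈[4,5], y∈[3,5] → 1·2 = 2.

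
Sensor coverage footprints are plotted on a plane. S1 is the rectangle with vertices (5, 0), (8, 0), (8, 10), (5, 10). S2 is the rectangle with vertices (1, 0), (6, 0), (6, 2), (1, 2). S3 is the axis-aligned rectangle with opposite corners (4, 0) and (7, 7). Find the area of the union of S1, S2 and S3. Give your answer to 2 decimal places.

By inclusion–exclusion:
Individual areas: |S1| = 30, |S2| = 10, |S3| = 21.
|S1∩S2|: x∈[5,6], y∈[0,2] → 1·2 = 2.
|S1∩S3|: x∈[5,7], y∈[0,7] → 2·7 = 14.
|S2∩S3|: x∈[4,6], y∈[0,2] → 2·2 = 4.
|S1∩S2∩S3| = 2.
|S1 ∪ S2 ∪ S3| = 61 − 20 + 2 = 43.00.

43.00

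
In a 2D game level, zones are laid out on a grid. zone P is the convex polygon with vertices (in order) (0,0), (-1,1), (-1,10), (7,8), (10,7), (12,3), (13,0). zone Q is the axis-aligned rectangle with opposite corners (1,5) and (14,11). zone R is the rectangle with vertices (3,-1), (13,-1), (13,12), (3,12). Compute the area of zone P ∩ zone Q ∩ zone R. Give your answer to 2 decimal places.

22.50

The intersection is the polygon with vertices (10,7), (11,5), (3,5), (3,9), (7,8).
By the shoelace formula its area is 22.50.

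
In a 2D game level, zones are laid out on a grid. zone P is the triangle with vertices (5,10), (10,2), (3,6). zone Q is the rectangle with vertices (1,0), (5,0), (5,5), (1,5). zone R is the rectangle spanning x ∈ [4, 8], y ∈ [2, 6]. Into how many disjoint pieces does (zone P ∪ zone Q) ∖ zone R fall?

3

(zone P ∪ zone Q) ∖ zone R splits into 3 disjoint pieces (area 2.0571, area 17, area 9.2857).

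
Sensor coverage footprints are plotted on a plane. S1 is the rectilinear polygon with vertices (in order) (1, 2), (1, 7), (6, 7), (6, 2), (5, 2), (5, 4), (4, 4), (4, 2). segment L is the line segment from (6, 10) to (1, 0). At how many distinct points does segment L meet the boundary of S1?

The segment meets the boundary at (4.5,7), (2,2).

2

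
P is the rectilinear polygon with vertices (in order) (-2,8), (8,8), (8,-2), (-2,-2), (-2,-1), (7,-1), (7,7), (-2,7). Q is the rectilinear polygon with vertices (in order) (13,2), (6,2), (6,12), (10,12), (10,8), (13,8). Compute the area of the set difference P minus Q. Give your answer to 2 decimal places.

|P| = 28, |P∩Q| = 7.
|P ∖ Q| = |P| − |P∩Q| = 28 − 7 = 21.00.

21.00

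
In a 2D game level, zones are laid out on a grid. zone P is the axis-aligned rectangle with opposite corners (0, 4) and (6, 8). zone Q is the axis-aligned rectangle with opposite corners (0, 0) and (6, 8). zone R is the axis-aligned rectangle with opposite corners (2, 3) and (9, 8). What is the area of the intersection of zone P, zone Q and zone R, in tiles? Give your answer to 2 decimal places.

16.00

The intersection is the polygon with vertices (2,4), (2,8), (6,8), (6,4).
By the shoelace formula its area is 16.00.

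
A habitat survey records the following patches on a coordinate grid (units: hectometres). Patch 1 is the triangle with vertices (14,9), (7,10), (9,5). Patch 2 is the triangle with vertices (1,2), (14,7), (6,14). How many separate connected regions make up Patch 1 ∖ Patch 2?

Patch 1 ∖ Patch 2 splits into 2 disjoint pieces (area 1.5377, area 0.0081).

2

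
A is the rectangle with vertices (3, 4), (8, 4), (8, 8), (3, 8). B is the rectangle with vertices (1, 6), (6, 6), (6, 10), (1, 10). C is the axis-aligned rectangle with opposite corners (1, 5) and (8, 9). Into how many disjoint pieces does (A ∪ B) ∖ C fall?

2

(A ∪ B) ∖ C splits into 2 disjoint pieces (area 5, area 5).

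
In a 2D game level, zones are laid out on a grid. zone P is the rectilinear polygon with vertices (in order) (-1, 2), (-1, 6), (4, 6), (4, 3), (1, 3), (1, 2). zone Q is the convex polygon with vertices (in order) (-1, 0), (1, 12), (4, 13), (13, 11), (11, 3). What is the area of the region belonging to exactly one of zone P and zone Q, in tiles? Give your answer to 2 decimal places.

113.83

|zone P| = 17, |zone Q| = 125.5, |zone P∩zone Q| = 14.3333.
|zone P △ zone Q| = |zone P| + |zone Q| − 2·|zone P∩zone Q| = 17 + 125.5 − 28.6667 = 113.83.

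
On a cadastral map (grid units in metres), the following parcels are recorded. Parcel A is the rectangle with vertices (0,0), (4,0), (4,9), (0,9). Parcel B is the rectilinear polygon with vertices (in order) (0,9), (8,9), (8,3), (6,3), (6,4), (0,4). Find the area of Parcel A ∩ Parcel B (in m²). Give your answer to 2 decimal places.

20.00

The intersection is the polygon with vertices (4,4), (0,4), (0,9), (4,9).
By the shoelace formula its area is 20.00.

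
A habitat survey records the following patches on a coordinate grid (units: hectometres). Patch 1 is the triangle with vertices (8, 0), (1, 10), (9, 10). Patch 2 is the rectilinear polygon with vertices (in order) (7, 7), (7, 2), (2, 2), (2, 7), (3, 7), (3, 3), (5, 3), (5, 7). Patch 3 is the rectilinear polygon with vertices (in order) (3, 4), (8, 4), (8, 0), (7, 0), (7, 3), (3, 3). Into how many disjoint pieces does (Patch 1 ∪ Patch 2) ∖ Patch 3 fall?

(Patch 1 ∪ Patch 2) ∖ Patch 3 splits into 2 disjoint pieces (area 9.1143, area 34.4286).

2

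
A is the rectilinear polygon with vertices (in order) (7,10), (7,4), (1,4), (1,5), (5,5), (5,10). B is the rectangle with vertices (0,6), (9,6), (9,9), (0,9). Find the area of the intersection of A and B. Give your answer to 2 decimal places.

6.00

The intersection is the polygon with vertices (7,6), (5,6), (5,9), (7,9).
By the shoelace formula its area is 6.00.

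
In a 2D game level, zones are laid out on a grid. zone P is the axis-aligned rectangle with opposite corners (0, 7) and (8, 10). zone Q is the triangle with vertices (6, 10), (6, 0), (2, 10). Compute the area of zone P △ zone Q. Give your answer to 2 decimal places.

|zone P| = 24, |zone Q| = 20, |zone P∩zone Q| = 10.2.
|zone P △ zone Q| = |zone P| + |zone Q| − 2·|zone P∩zone Q| = 24 + 20 − 20.4 = 23.60.

23.60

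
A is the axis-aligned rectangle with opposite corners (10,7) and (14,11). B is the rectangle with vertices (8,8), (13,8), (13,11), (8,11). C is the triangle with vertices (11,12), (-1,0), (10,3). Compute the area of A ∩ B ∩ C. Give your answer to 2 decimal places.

2.17

The intersection is the polygon with vertices (10,8), (10,11), (10.889,11), (10.556,8).
By the shoelace formula its area is 2.17.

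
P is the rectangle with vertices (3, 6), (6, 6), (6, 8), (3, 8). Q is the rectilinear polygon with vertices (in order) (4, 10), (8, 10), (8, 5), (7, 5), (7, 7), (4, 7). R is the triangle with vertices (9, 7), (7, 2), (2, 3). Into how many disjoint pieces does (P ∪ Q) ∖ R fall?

1

(P ∪ Q) ∖ R is a single connected region.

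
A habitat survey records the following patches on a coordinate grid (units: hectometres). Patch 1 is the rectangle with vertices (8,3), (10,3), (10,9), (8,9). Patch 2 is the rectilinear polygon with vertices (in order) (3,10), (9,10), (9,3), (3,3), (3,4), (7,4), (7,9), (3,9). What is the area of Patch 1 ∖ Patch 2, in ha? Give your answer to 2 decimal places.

6.00

|Patch 1| = 12, |Patch 1∩Patch 2| = 6.
|Patch 1 ∖ Patch 2| = |Patch 1| − |Patch 1∩Patch 2| = 12 − 6 = 6.00.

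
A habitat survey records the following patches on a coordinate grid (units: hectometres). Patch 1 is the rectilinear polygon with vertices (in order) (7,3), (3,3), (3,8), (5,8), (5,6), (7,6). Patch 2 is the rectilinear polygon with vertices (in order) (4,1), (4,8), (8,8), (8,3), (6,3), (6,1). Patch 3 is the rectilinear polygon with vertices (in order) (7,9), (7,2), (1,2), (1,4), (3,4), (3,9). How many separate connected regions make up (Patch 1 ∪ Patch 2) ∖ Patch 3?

(Patch 1 ∪ Patch 2) ∖ Patch 3 splits into 2 disjoint pieces (area 2, area 5).

2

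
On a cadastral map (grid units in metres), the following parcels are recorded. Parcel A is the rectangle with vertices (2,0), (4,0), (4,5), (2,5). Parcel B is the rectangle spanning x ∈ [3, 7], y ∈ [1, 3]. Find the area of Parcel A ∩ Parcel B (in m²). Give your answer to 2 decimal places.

|Parcel A∩Parcel B|: x∈[3,4], y∈[1,3] → 1·2 = 2.

2.00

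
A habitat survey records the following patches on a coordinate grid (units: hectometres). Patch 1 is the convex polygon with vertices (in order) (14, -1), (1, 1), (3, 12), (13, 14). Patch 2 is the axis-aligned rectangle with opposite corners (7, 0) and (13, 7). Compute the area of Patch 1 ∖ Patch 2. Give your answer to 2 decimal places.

107.52

|Patch 1| = 149.5, |Patch 1∩Patch 2| = 41.9808.
|Patch 1 ∖ Patch 2| = |Patch 1| − |Patch 1∩Patch 2| = 149.5 − 41.9808 = 107.52.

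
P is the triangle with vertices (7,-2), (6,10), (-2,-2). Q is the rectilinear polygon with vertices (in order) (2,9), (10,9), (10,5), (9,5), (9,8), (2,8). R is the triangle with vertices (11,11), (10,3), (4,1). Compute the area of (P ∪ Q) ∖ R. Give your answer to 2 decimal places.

56.52

|P ∪ Q| = 63.875.
|(P ∪ Q) ∩ R| = 7.3508.
|(P ∪ Q) ∖ R| = 63.875 − 7.3508 = 56.52.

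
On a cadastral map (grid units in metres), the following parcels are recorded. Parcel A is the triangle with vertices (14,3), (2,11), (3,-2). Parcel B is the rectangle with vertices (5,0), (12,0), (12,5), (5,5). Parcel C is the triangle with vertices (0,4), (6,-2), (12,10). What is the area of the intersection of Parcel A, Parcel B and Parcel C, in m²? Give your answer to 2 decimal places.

16.25

The intersection is the polygon with vertices (5,0), (5,5), (9.5,5), (7,0).
By the shoelace formula its area is 16.25.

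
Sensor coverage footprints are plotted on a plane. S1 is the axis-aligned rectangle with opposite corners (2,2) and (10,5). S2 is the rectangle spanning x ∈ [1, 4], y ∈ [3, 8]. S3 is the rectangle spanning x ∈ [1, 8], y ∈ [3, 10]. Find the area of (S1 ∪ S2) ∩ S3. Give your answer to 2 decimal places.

The region (S1 ∪ S2) ∩ S3 is the polygon with vertices (1,3), (1,8), (4,8), (4,5), (8,5), (8,3), (2,3).
By the shoelace formula its area is 23.00.

23.00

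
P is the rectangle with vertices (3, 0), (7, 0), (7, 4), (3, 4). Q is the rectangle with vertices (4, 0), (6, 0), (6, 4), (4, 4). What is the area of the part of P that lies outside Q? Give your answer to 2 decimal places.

8.00

|P∩Q|: x∈[4,6], y∈[0,4] → 2·4 = 8.
|P| = 16.
|P ∖ Q| = |P| − |P∩Q| = 16 − 8 = 8.00.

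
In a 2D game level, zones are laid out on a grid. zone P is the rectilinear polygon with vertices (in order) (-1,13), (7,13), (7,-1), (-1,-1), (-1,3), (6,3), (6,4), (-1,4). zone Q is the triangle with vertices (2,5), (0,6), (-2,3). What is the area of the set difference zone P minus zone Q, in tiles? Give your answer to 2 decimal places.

|zone P| = 105, |zone P∩zone Q| = 3.25.
|zone P ∖ zone Q| = |zone P| − |zone P∩zone Q| = 105 − 3.25 = 101.75.

101.75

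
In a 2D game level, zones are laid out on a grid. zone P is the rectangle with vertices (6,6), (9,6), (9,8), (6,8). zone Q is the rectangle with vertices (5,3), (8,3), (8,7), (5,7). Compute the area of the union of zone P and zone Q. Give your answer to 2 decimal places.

By inclusion–exclusion:
Individual areas: |zone P| = 6, |zone Q| = 12.
|zone P∩zone Q|: x∈[6,8], y∈[6,7] → 2·1 = 2.
|zone P ∪ zone Q| = 18 − 2 = 16.00.

16.00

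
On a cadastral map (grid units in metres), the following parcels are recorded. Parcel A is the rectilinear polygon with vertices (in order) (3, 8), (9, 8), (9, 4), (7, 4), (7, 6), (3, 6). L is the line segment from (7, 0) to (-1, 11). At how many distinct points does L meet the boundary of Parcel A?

0

The segment lies entirely outside Parcel A and never meets its boundary.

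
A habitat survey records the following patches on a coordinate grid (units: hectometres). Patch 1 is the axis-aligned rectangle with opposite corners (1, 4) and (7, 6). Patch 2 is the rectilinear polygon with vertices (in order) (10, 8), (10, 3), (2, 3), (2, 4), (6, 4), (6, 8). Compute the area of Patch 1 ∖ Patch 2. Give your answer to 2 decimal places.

|Patch 1| = 12, |Patch 1∩Patch 2| = 2.
|Patch 1 ∖ Patch 2| = |Patch 1| − |Patch 1∩Patch 2| = 12 − 2 = 10.00.

10.00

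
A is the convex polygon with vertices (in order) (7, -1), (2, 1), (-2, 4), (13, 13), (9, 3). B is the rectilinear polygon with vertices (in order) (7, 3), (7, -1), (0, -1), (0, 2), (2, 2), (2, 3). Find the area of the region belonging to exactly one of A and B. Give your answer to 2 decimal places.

|A| = 83.5, |B| = 26, |A∩B| = 15.6667.
|A △ B| = |A| + |B| − 2·|A∩B| = 83.5 + 26 − 31.3333 = 78.17.

78.17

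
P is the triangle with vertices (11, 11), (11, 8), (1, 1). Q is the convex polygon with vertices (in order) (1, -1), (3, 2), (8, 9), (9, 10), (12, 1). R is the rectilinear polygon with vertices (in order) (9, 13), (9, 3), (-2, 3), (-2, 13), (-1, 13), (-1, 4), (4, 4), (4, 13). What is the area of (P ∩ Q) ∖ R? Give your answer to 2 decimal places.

1.45

|P ∩ Q| = 9.3014.
|(P ∩ Q) ∩ R| = 7.85.
|(P ∩ Q) ∖ R| = 9.3014 − 7.85 = 1.45.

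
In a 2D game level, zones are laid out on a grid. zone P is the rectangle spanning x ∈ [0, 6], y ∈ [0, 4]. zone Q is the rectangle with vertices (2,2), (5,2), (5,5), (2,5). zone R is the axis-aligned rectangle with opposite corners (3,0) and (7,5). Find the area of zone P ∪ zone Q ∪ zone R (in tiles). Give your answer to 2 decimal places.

33.00

By inclusion–exclusion:
Individual areas: |zone P| = 24, |zone Q| = 9, |zone R| = 20.
|zone P∩zone Q|: x∈[2,5], y∈[2,4] → 3·2 = 6.
|zone P∩zone R|: x∈[3,6], y∈[0,4] → 3·4 = 12.
|zone Q∩zone R|: x∈[3,5], y∈[2,5] → 2·3 = 6.
|zone P∩zone Q∩zone R| = 4.
|zone P ∪ zone Q ∪ zone R| = 53 − 24 + 4 = 33.00.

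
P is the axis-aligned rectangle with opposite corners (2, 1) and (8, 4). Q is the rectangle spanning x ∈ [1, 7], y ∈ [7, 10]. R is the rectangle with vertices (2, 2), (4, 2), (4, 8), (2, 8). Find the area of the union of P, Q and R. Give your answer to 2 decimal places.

By inclusion–exclusion:
Individual areas: |P| = 18, |Q| = 18, |R| = 12.
|P∩Q| = 0 (no overlap).
|P∩R|: x∈[2,4], y∈[2,4] → 2·2 = 4.
|Q∩R|: x∈[2,4], y∈[7,8] → 2·1 = 2.
|P∩Q∩R| = 0.
|P ∪ Q ∪ R| = 48 − 6 + 0 = 42.00.

42.00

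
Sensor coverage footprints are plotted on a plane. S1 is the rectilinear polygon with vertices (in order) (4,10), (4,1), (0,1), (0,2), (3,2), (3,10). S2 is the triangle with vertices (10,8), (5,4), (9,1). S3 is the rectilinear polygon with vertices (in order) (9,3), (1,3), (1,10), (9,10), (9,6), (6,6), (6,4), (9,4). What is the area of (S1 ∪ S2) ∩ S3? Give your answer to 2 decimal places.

|S1 ∪ S2| = 27.5.
|(S1 ∪ S2) ∩ S3| = 11.63.

11.63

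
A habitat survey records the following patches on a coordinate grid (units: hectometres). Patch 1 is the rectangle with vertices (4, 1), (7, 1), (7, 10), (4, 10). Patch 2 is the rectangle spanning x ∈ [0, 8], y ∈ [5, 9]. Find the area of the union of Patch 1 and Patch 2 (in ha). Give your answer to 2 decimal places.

47.00

By inclusion–exclusion:
Individual areas: |Patch 1| = 27, |Patch 2| = 32.
|Patch 1∩Patch 2|: x∈[4,7], y∈[5,9] → 3·4 = 12.
|Patch 1 ∪ Patch 2| = 59 − 12 = 47.00.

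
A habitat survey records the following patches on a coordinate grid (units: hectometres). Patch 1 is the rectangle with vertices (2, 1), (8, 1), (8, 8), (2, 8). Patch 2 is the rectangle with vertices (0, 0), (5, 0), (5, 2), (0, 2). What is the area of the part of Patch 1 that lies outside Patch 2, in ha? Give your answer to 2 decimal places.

|Patch 1∩Patch 2|: x∈[2,5], y∈[1,2] → 3·1 = 3.
|Patch 1| = 42.
|Patch 1 ∖ Patch 2| = |Patch 1| − |Patch 1∩Patch 2| = 42 − 3 = 39.00.

39.00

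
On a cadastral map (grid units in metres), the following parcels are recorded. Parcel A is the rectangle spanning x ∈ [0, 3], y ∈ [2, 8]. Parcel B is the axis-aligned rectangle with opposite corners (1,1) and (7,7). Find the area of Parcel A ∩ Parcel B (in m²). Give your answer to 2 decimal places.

10.00

|Parcel A∩Parcel B|: x∈[1,3], y∈[2,7] → 2·5 = 10.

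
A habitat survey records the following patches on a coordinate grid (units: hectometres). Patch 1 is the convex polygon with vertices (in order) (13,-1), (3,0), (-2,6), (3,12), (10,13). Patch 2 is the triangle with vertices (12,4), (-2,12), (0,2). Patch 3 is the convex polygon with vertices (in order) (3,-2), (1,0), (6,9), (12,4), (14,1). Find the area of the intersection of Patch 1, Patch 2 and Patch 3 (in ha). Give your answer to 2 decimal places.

The intersection is the polygon with vertices (11.919,4.046), (11.931,3.989), (2.326,2.388), (5.337,7.807).
By the shoelace formula its area is 23.78.

23.78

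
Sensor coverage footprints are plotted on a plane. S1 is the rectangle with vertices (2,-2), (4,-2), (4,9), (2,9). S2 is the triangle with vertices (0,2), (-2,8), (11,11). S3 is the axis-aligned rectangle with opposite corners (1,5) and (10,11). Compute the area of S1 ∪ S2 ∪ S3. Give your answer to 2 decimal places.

By inclusion–exclusion:
Individual areas: |S1| = 22, |S2| = 42, |S3| = 54.
|S1∩S2| = 9.0781.
|S1∩S3|: x∈[2,4], y∈[5,9] → 2·4 = 8.
|S2∩S3| = 26.1678.
|S1∩S2∩S3| = 7.9417.
|S1 ∪ S2 ∪ S3| = 118 − 43.2459 + 7.9417 = 82.70.

82.70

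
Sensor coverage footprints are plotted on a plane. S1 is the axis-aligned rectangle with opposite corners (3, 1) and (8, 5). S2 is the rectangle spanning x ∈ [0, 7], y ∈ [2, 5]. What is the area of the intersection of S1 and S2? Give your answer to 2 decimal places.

|S1∩S2|: x∈[3,7], y∈[2,5] → 4·3 = 12.

12.00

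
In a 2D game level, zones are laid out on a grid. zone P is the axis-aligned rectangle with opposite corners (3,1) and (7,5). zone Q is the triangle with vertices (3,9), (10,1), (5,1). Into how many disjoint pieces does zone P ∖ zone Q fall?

2

zone P ∖ zone Q splits into 2 disjoint pieces (area 0.1429, area 6).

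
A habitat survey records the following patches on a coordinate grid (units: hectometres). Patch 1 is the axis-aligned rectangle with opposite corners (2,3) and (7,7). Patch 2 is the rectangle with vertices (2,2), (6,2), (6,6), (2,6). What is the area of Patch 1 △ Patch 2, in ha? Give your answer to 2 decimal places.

|Patch 1∩Patch 2|: x∈[2,6], y∈[3,6] → 4·3 = 12.
|Patch 1 △ Patch 2| = |Patch 1| + |Patch 2| − 2·|Patch 1∩Patch 2| = 20 + 16 − 24 = 12.00.

12.00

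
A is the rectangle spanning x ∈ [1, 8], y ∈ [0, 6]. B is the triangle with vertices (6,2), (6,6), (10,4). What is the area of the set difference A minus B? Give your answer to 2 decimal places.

36.00

|A| = 42, |A∩B| = 6.
|A ∖ B| = |A| − |A∩B| = 42 − 6 = 36.00.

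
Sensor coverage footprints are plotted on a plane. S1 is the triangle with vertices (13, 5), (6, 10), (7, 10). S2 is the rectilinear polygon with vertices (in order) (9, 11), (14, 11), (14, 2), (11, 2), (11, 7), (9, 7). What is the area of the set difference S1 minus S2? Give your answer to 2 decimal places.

|S1| = 2.5, |S1∩S2| = 0.7905.
|S1 ∖ S2| = |S1| − |S1∩S2| = 2.5 − 0.7905 = 1.71.

1.71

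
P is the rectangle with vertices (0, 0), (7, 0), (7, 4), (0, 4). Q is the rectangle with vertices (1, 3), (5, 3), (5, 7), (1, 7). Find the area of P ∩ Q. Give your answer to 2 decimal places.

|P∩Q|: x∈[1,5], y∈[3,4] → 4·1 = 4.

4.00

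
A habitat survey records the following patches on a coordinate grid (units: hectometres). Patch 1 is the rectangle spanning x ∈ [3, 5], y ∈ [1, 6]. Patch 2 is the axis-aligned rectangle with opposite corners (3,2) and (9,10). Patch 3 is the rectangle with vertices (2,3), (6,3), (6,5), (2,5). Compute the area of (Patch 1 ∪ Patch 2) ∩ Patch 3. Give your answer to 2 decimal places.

The region (Patch 1 ∪ Patch 2) ∩ Patch 3 is the polygon with vertices (3,5), (6,5), (6,3), (3,3).
By the shoelace formula its area is 6.00.

6.00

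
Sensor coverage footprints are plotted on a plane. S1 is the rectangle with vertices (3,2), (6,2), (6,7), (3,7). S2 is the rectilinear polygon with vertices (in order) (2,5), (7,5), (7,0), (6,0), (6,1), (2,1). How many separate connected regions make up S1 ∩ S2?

1

S1 ∩ S2 is a single connected region.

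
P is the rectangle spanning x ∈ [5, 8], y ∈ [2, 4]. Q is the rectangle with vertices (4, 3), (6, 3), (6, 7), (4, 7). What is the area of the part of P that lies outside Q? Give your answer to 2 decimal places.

|P∩Q|: x∈[5,6], y∈[3,4] → 1·1 = 1.
|P| = 6.
|P ∖ Q| = |P| − |P∩Q| = 6 − 1 = 5.00.

5.00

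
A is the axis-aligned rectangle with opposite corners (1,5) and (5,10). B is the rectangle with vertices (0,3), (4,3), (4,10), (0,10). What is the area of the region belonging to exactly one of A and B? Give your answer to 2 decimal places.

18.00

|A∩B|: x∈[1,4], y∈[5,10] → 3·5 = 15.
|A △ B| = |A| + |B| − 2·|A∩B| = 20 + 28 − 30 = 18.00.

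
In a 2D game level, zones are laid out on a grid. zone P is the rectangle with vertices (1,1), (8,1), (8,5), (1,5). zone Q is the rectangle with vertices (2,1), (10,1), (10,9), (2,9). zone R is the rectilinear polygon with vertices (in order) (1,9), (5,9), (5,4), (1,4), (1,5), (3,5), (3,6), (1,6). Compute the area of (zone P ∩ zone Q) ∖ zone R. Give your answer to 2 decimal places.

21.00

|zone P ∩ zone Q| = 24.
|(zone P ∩ zone Q) ∩ zone R| = 3.
|(zone P ∩ zone Q) ∖ zone R| = 24 − 3 = 21.00.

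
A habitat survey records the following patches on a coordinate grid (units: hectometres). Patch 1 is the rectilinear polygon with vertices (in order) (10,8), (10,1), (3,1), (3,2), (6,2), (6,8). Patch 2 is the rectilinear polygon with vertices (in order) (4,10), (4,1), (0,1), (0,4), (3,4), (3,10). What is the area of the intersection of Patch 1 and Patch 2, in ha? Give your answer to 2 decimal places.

1.00

The intersection is the polygon with vertices (3,1), (3,2), (4,2), (4,1).
By the shoelace formula its area is 1.00.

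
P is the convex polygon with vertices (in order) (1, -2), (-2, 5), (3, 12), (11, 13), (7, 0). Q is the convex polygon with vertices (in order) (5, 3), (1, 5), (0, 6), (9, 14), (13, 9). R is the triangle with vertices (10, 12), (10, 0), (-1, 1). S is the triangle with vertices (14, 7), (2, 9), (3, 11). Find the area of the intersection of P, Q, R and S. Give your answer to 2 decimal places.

The intersection is the polygon with vertices (7.4,9.4), (9.642,8.585), (9.39,7.768), (6.286,8.286).
By the shoelace formula its area is 3.04.

3.04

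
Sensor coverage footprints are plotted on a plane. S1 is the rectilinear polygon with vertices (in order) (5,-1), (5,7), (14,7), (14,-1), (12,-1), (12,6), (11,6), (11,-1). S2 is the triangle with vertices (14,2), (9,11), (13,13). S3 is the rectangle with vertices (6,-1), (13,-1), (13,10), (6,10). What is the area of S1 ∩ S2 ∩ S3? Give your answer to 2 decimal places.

The intersection is the polygon with vertices (12,5.6), (12,6), (11.778,6), (11.222,7), (13,7), (13,3.8).
By the shoelace formula its area is 2.80.

2.80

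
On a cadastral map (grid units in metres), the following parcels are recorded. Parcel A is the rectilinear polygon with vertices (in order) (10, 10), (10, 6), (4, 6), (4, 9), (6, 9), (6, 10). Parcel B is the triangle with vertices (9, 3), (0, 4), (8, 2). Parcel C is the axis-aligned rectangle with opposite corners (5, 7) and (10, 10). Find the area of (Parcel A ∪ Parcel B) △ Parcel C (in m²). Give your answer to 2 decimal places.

14.00

|Parcel A ∪ Parcel B| = 27.
|(Parcel A ∪ Parcel B) ∩ Parcel C| = 14.
|(Parcel A ∪ Parcel B) △ Parcel C| = 27 + 15 − 28 = 14.00.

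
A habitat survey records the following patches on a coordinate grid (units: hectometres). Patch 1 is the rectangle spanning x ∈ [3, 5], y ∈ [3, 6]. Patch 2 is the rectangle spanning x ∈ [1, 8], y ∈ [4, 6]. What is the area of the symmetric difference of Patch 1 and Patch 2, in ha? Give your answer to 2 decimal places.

12.00

|Patch 1∩Patch 2|: x∈[3,5], y∈[4,6] → 2·2 = 4.
|Patch 1 △ Patch 2| = |Patch 1| + |Patch 2| − 2·|Patch 1∩Patch 2| = 6 + 14 − 8 = 12.00.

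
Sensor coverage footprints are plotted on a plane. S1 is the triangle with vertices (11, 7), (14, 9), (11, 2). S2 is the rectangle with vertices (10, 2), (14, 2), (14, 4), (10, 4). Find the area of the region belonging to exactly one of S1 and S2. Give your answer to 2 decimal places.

13.79

|S1| = 7.5, |S2| = 8, |S1∩S2| = 0.8571.
|S1 △ S2| = |S1| + |S2| − 2·|S1∩S2| = 7.5 + 8 − 1.7143 = 13.79.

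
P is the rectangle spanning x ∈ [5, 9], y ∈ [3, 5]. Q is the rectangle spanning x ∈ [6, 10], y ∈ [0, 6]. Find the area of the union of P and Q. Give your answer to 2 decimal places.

By inclusion–exclusion:
Individual areas: |P| = 8, |Q| = 24.
|P∩Q|: x∈[6,9], y∈[3,5] → 3·2 = 6.
|P ∪ Q| = 32 − 6 = 26.00.

26.00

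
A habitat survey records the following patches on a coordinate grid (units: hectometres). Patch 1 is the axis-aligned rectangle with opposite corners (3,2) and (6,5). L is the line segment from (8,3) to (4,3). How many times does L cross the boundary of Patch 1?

The segment meets the boundary at (6,3).

1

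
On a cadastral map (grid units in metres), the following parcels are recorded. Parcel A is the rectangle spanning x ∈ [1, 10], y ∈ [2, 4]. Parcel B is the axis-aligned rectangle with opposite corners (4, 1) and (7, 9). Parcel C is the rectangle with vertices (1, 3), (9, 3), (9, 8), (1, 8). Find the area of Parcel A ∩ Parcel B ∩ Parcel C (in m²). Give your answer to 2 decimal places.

The intersection is the polygon with vertices (7,3), (4,3), (4,4), (7,4).
By the shoelace formula its area is 3.00.

3.00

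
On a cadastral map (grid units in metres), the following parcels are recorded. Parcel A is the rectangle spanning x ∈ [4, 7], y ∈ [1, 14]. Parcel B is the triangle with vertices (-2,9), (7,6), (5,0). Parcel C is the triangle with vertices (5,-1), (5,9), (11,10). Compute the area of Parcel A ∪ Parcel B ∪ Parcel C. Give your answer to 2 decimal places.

By inclusion–exclusion:
Individual areas: |Parcel A| = 39, |Parcel B| = 30, |Parcel C| = 30.
|Parcel A∩Parcel B| = 12.3016.
|Parcel A∩Parcel C| = 15.5758.
|Parcel B∩Parcel C| = 6.6667.
|Parcel A∩Parcel B∩Parcel C| = 6.5.
|Parcel A ∪ Parcel B ∪ Parcel C| = 99 − 34.544 + 6.5 = 70.96.

70.96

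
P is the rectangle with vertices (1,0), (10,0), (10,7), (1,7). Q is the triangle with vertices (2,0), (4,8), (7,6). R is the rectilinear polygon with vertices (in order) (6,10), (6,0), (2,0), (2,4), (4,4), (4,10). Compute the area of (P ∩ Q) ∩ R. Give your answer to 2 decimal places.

10.32

The region (P ∩ Q) ∩ R is the polygon with vertices (6,6.667), (6,4.8), (2,0), (3,4), (4,4), (4,7), (5.5,7).
By the shoelace formula its area is 10.32.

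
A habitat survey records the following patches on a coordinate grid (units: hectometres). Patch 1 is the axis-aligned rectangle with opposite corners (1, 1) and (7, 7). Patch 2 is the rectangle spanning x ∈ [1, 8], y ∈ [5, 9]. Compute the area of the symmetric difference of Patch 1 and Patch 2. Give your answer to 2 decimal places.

40.00

|Patch 1∩Patch 2|: x∈[1,7], y∈[5,7] → 6·2 = 12.
|Patch 1 △ Patch 2| = |Patch 1| + |Patch 2| − 2·|Patch 1∩Patch 2| = 36 + 28 − 24 = 40.00.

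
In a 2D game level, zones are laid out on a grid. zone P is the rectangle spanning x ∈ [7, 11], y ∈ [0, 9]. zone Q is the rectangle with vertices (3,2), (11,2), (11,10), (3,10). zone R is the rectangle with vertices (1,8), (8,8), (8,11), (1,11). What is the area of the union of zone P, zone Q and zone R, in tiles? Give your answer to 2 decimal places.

By inclusion–exclusion:
Individual areas: |zone P| = 36, |zone Q| = 64, |zone R| = 21.
|zone P∩zone Q|: x∈[7,11], y∈[2,9] → 4·7 = 28.
|zone P∩zone R|: x∈[7,8], y∈[8,9] → 1·1 = 1.
|zone Q∩zone R|: x∈[3,8], y∈[8,10] → 5·2 = 10.
|zone P∩zone Q∩zone R| = 1.
|zone P ∪ zone Q ∪ zone R| = 121 − 39 + 1 = 83.00.

83.00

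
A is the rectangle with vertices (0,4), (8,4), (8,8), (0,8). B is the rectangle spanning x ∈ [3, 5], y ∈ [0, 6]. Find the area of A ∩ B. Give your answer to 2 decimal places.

4.00

|A∩B|: x∈[3,5], y∈[4,6] → 2·2 = 4.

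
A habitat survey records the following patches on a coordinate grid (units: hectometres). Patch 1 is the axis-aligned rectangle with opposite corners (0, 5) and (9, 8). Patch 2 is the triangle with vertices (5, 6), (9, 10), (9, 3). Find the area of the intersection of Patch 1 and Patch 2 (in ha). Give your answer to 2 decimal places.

The intersection is the polygon with vertices (9,5), (6.333,5), (5,6), (7,8), (9,8).
By the shoelace formula its area is 9.33.

9.33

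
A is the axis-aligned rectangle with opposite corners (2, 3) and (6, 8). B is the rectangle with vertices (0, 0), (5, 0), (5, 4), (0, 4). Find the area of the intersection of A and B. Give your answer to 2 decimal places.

3.00

|A∩B|: x∈[2,5], y∈[3,4] → 3·1 = 3.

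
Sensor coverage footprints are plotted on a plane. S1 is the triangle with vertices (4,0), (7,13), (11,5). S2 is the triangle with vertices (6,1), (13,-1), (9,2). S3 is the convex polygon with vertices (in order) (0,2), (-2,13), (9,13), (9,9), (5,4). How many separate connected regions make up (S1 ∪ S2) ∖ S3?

(S1 ∪ S2) ∖ S3 splits into 2 disjoint pieces (area 24.6525, area 6.5).

2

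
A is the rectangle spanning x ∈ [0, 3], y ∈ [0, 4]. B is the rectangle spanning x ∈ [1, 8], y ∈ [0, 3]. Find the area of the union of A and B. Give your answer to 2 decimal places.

27.00

By inclusion–exclusion:
Individual areas: |A| = 12, |B| = 21.
|A∩B|: x∈[1,3], y∈[0,3] → 2·3 = 6.
|A ∪ B| = 33 − 6 = 27.00.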